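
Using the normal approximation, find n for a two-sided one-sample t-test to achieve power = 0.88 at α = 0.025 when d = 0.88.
n = 16

Sample size formula (one-sample t-test, normal approximation):
n = ((z_{α/2} + z_β) / d)²

z_{α/2} = 2.241 (for α = 0.025, two-sided)
z_β = 1.175 (for power = 0.88)
d = 0.88

n = ((2.241 + 1.175) / 0.88)²
n = (3.882)²
n ≈ 15.07
Round up to the next whole number: n = 16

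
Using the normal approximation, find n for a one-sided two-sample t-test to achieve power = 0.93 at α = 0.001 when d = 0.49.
n = 174 per group

Sample size formula (two-sample t-test, normal approximation):
n = 2 · ((z_α + z_β) / d)²

z_α = 3.090 (for α = 0.001, one-sided)
z_β = 1.476 (for power = 0.93)
d = 0.49

n = 2 · ((3.090 + 1.476) / 0.49)²
n = 2 · (9.318)²
n ≈ 173.65
Round up to the next whole number: n = 174 per group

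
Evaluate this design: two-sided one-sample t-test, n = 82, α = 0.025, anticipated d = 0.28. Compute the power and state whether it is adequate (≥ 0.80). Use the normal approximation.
Power ≈ 0.62; the study is underpowered (power < 0.80)

Power calculation (one-sample t-test, normal approximation):
z_β = d · √n - z_{α/2}
z_β = 0.28 · √82 - 2.241
z_β = 0.28 · 9.055 - 2.241
z_β = 0.294

Power = Φ(z_β) = Φ(0.294) ≈ 0.616

Effect size d = 0.28 is small by Cohen's convention (0.2/0.5/0.8).

Threshold: power ≥ 0.80 is conventionally adequate.
Power ≈ 0.62 → the study is underpowered (power < 0.80).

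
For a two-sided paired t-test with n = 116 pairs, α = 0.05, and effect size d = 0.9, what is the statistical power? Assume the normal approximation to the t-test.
Power ≈ 1.00

Power calculation (paired t-test, normal approximation):
z_β = d · √n - z_{α/2}
z_β = 0.9 · √116 - 1.960
z_β = 0.9 · 10.770 - 1.960
z_β = 7.733

Power = Φ(z_β) = Φ(7.733) ≈ 1.000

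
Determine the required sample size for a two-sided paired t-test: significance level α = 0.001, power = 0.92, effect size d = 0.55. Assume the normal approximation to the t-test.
n = 73 pairs

Sample size formula (paired t-test, normal approximation):
n = ((z_{α/2} + z_β) / d)²

z_{α/2} = 3.291 (for α = 0.001, two-sided)
z_β = 1.405 (for power = 0.92)
d = 0.55

n = ((3.291 + 1.405) / 0.55)²
n = (8.538)²
n ≈ 72.90
Round up to the next whole number: n = 73 pairs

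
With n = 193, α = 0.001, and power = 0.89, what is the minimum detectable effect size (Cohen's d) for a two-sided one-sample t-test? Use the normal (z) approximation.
d ≈ 0.33

Minimum detectable effect (one-sample t-test, normal approximation):
d = (z_{α/2} + z_β) / √n
d = (3.291 + 1.227) / √193
d = 4.517 / 13.892
d ≈ 0.33

By Cohen's convention (0.2 small / 0.5 medium / 0.8 large): small effect.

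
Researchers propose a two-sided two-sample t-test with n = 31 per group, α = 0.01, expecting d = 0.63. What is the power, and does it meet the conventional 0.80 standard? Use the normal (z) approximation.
Power ≈ 0.46; the study is underpowered (power < 0.80)

Power calculation (two-sample t-test, normal approximation):
z_β = d · √(n/2) - z_{α/2}
z_β = 0.63 · √(31/2) - 2.576
z_β = 0.63 · 3.937 - 2.576
z_β = -0.096

Power = Φ(z_β) = Φ(-0.096) ≈ 0.462

Effect size d = 0.63 is medium by Cohen's convention (0.2/0.5/0.8).

Threshold: power ≥ 0.80 is conventionally adequate.
Power ≈ 0.46 → the study is underpowered (power < 0.80).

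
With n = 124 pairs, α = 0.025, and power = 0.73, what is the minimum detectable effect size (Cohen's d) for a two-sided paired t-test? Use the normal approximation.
d ≈ 0.26

Minimum detectable effect (paired t-test, normal approximation):
d = (z_{α/2} + z_β) / √n
d = (2.241 + 0.613) / √124
d = 2.854 / 11.136
d ≈ 0.26

By Cohen's convention (0.2 small / 0.5 medium / 0.8 large): small effect.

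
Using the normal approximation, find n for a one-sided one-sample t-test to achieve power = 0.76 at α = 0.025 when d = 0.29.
n = 85

Sample size formula (one-sample t-test, normal approximation):
n = ((z_α + z_β) / d)²

z_α = 1.960 (for α = 0.025, one-sided)
z_β = 0.706 (for power = 0.76)
d = 0.29

n = ((1.960 + 0.706) / 0.29)²
n = (9.193)²
n ≈ 84.51
Round up to the next whole number: n = 85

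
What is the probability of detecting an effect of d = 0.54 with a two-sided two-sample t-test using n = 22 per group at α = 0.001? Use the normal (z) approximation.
Power ≈ 0.07

Power calculation (two-sample t-test, normal approximation):
z_β = d · √(n/2) - z_{α/2}
z_β = 0.54 · √(22/2) - 3.291
z_β = 0.54 · 3.317 - 3.291
z_β = -1.500

Power = Φ(z_β) = Φ(-1.500) ≈ 0.067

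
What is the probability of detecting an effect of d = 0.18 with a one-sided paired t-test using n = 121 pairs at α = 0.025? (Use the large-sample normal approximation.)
Power ≈ 0.51

Power calculation (paired t-test, normal approximation):
z_β = d · √n - z_α
z_β = 0.18 · √121 - 1.960
z_β = 0.18 · 11.000 - 1.960
z_β = 0.020

Power = Φ(z_β) = Φ(0.020) ≈ 0.508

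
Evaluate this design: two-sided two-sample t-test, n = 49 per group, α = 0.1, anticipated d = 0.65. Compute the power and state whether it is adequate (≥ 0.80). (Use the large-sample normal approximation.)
Power ≈ 0.94; the study is adequately powered (power ≥ 0.80)

Power calculation (two-sample t-test, normal approximation):
z_β = d · √(n/2) - z_{α/2}
z_β = 0.65 · √(49/2) - 1.645
z_β = 0.65 · 4.950 - 1.645
z_β = 1.572

Power = Φ(z_β) = Φ(1.572) ≈ 0.942

Effect size d = 0.65 is medium by Cohen's convention (0.2/0.5/0.8).

Threshold: power ≥ 0.80 is conventionally adequate.
Power ≈ 0.94 → the study is adequately powered (power ≥ 0.80).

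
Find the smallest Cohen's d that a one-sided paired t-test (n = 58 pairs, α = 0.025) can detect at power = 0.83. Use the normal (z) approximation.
d ≈ 0.38

Minimum detectable effect (paired t-test, normal approximation):
d = (z_α + z_β) / √n
d = (1.960 + 0.954) / √58
d = 2.914 / 7.616
d ≈ 0.38

By Cohen's convention (0.2 small / 0.5 medium / 0.8 large): small effect.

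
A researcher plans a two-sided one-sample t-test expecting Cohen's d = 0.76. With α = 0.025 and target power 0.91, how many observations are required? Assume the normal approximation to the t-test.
n = 23

Sample size formula (one-sample t-test, normal approximation):
n = ((z_{α/2} + z_β) / d)²

z_{α/2} = 2.241 (for α = 0.025, two-sided)
z_β = 1.341 (for power = 0.91)
d = 0.76

n = ((2.241 + 1.341) / 0.76)²
n = (4.713)²
n ≈ 22.21
Round up to the next whole number: n = 23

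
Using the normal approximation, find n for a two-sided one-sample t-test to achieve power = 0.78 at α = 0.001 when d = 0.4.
n = 104

Sample size formula (one-sample t-test, normal approximation):
n = ((z_{α/2} + z_β) / d)²

z_{α/2} = 3.291 (for α = 0.001, two-sided)
z_β = 0.772 (for power = 0.78)
d = 0.4

n = ((3.291 + 0.772) / 0.4)²
n = (10.158)²
n ≈ 103.18
Round up to the next whole number: n = 104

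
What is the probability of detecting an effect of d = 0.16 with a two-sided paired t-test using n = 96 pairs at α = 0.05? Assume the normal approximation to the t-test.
Power ≈ 0.35

Power calculation (paired t-test, normal approximation):
z_β = d · √n - z_{α/2}
z_β = 0.16 · √96 - 1.960
z_β = 0.16 · 9.798 - 1.960
z_β = -0.392

Power = Φ(z_β) = Φ(-0.392) ≈ 0.347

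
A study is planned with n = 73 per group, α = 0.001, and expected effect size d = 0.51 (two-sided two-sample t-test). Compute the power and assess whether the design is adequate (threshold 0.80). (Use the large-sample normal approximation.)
Power ≈ 0.42; the study is underpowered (power < 0.80)

Power calculation (two-sample t-test, normal approximation):
z_β = d · √(n/2) - z_{α/2}
z_β = 0.51 · √(73/2) - 3.291
z_β = 0.51 · 6.042 - 3.291
z_β = -0.209

Power = Φ(z_β) = Φ(-0.209) ≈ 0.417

Effect size d = 0.51 is medium by Cohen's convention (0.2/0.5/0.8).

Threshold: power ≥ 0.80 is conventionally adequate.
Power ≈ 0.42 → the study is underpowered (power < 0.80).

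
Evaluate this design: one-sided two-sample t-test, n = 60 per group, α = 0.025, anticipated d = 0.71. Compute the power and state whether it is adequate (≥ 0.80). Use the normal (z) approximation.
Power ≈ 0.97; the study is adequately powered (power ≥ 0.80)

Power calculation (two-sample t-test, normal approximation):
z_β = d · √(n/2) - z_α
z_β = 0.71 · √(60/2) - 1.960
z_β = 0.71 · 5.477 - 1.960
z_β = 1.929

Power = Φ(z_β) = Φ(1.929) ≈ 0.973

Effect size d = 0.71 is medium by Cohen's convention (0.2/0.5/0.8).

Threshold: power ≥ 0.80 is conventionally adequate.
Power ≈ 0.97 → the study is adequately powered (power ≥ 0.80).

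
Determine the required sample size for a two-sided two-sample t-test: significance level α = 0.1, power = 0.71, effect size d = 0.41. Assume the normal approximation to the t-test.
n = 58 per group

Sample size formula (two-sample t-test, normal approximation):
n = 2 · ((z_{α/2} + z_β) / d)²

z_{α/2} = 1.645 (for α = 0.1, two-sided)
z_β = 0.553 (for power = 0.71)
d = 0.41

n = 2 · ((1.645 + 0.553) / 0.41)²
n = 2 · (5.361)²
n ≈ 57.48
Round up to the next whole number: n = 58 per group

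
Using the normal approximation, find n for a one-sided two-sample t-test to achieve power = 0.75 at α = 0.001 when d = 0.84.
n = 41 per group

Sample size formula (two-sample t-test, normal approximation):
n = 2 · ((z_α + z_β) / d)²

z_α = 3.090 (for α = 0.001, one-sided)
z_β = 0.674 (for power = 0.75)
d = 0.84

n = 2 · ((3.090 + 0.674) / 0.84)²
n = 2 · (4.481)²
n ≈ 40.16
Round up to the next whole number: n = 41 per group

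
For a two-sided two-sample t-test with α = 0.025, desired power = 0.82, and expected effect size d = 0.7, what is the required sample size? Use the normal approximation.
n = 41 per group

Sample size formula (two-sample t-test, normal approximation):
n = 2 · ((z_{α/2} + z_β) / d)²

z_{α/2} = 2.241 (for α = 0.025, two-sided)
z_β = 0.915 (for power = 0.82)
d = 0.7

n = 2 · ((2.241 + 0.915) / 0.7)²
n = 2 · (4.509)²
n ≈ 40.66
Round up to the next whole number: n = 41 per group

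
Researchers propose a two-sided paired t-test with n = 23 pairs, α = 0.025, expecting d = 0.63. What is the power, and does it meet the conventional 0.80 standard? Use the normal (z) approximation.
Power ≈ 0.78; the study is underpowered (power < 0.80)

Power calculation (paired t-test, normal approximation):
z_β = d · √n - z_{α/2}
z_β = 0.63 · √23 - 2.241
z_β = 0.63 · 4.796 - 2.241
z_β = 0.780

Power = Φ(z_β) = Φ(0.780) ≈ 0.782

Effect size d = 0.63 is medium by Cohen's convention (0.2/0.5/0.8).

Threshold: power ≥ 0.80 is conventionally adequate.
Power ≈ 0.78 → the study is underpowered (power < 0.80).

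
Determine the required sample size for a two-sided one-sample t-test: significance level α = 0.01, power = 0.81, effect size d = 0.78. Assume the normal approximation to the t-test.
n = 20

Sample size formula (one-sample t-test, normal approximation):
n = ((z_{α/2} + z_β) / d)²

z_{α/2} = 2.576 (for α = 0.01, two-sided)
z_β = 0.878 (for power = 0.81)
d = 0.78

n = ((2.576 + 0.878) / 0.78)²
n = (4.428)²
n ≈ 19.61
Round up to the next whole number: n = 20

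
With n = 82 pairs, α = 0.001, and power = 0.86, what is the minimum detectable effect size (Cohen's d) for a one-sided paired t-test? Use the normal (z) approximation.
d ≈ 0.46

Minimum detectable effect (paired t-test, normal approximation):
d = (z_α + z_β) / √n
d = (3.090 + 1.080) / √82
d = 4.171 / 9.055
d ≈ 0.46

By Cohen's convention (0.2 small / 0.5 medium / 0.8 large): small effect.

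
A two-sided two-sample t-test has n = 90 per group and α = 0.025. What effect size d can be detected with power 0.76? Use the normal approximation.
d ≈ 0.44

Minimum detectable effect (two-sample t-test, normal approximation):
d = (z_{α/2} + z_β) / √(n/2)
d = (2.241 + 0.706) / √(90/2)
d = 2.948 / 6.708
d ≈ 0.44

By Cohen's convention (0.2 small / 0.5 medium / 0.8 large): small effect.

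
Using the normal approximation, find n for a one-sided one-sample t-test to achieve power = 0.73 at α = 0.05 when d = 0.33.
n = 47

Sample size formula (one-sample t-test, normal approximation):
n = ((z_α + z_β) / d)²

z_α = 1.645 (for α = 0.05, one-sided)
z_β = 0.613 (for power = 0.73)
d = 0.33

n = ((1.645 + 0.613) / 0.33)²
n = (6.842)²
n ≈ 46.81
Round up to the next whole number: n = 47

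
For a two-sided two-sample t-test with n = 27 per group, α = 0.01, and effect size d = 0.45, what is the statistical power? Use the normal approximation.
Power ≈ 0.18

Power calculation (two-sample t-test, normal approximation):
z_β = d · √(n/2) - z_{α/2}
z_β = 0.45 · √(27/2) - 2.576
z_β = 0.45 · 3.674 - 2.576
z_β = -0.922

Power = Φ(z_β) = Φ(-0.922) ≈ 0.178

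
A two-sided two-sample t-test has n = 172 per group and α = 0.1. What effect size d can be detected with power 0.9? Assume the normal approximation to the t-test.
d ≈ 0.32

Minimum detectable effect (two-sample t-test, normal approximation):
d = (z_{α/2} + z_β) / √(n/2)
d = (1.645 + 1.282) / √(172/2)
d = 2.926 / 9.274
d ≈ 0.32

By Cohen's convention (0.2 small / 0.5 medium / 0.8 large): small effect.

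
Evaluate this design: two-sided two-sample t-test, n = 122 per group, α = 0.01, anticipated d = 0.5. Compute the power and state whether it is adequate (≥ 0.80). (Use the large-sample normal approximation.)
Power ≈ 0.91; the study is adequately powered (power ≥ 0.80)

Power calculation (two-sample t-test, normal approximation):
z_β = d · √(n/2) - z_{α/2}
z_β = 0.5 · √(122/2) - 2.576
z_β = 0.5 · 7.810 - 2.576
z_β = 1.329

Power = Φ(z_β) = Φ(1.329) ≈ 0.908

Effect size d = 0.5 is medium by Cohen's convention (0.2/0.5/0.8).

Threshold: power ≥ 0.80 is conventionally adequate.
Power ≈ 0.91 → the study is adequately powered (power ≥ 0.80).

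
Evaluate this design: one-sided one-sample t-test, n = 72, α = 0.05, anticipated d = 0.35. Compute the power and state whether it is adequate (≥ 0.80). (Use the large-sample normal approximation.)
Power ≈ 0.91; the study is adequately powered (power ≥ 0.80)

Power calculation (one-sample t-test, normal approximation):
z_β = d · √n - z_α
z_β = 0.35 · √72 - 1.645
z_β = 0.35 · 8.485 - 1.645
z_β = 1.325

Power = Φ(z_β) = Φ(1.325) ≈ 0.907

Effect size d = 0.35 is small by Cohen's convention (0.2/0.5/0.8).

Threshold: power ≥ 0.80 is conventionally adequate.
Power ≈ 0.91 → the study is adequately powered (power ≥ 0.80).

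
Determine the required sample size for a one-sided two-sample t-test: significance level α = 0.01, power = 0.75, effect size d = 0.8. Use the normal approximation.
n = 29 per group

Sample size formula (two-sample t-test, normal approximation):
n = 2 · ((z_α + z_β) / d)²

z_α = 2.326 (for α = 0.01, one-sided)
z_β = 0.674 (for power = 0.75)
d = 0.8

n = 2 · ((2.326 + 0.674) / 0.8)²
n = 2 · (3.750)²
n ≈ 28.12
Round up to the next whole number: n = 29 per group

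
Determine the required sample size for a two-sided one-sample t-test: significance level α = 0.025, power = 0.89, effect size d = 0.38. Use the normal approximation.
n = 84

Sample size formula (one-sample t-test, normal approximation):
n = ((z_{α/2} + z_β) / d)²

z_{α/2} = 2.241 (for α = 0.025, two-sided)
z_β = 1.227 (for power = 0.89)
d = 0.38

n = ((2.241 + 1.227) / 0.38)²
n = (9.126)²
n ≈ 83.28
Round up to the next whole number: n = 84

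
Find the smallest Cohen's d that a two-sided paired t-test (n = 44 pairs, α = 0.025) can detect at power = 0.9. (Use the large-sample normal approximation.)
d ≈ 0.53

Minimum detectable effect (paired t-test, normal approximation):
d = (z_{α/2} + z_β) / √n
d = (2.241 + 1.282) / √44
d = 3.523 / 6.633
d ≈ 0.53

By Cohen's convention (0.2 small / 0.5 medium / 0.8 large): medium effect.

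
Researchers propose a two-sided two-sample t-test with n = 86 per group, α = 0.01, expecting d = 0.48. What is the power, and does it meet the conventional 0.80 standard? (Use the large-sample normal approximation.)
Power ≈ 0.72; the study is underpowered (power < 0.80)

Power calculation (two-sample t-test, normal approximation):
z_β = d · √(n/2) - z_{α/2}
z_β = 0.48 · √(86/2) - 2.576
z_β = 0.48 · 6.557 - 2.576
z_β = 0.572

Power = Φ(z_β) = Φ(0.572) ≈ 0.716

Effect size d = 0.48 is small by Cohen's convention (0.2/0.5/0.8).

Threshold: power ≥ 0.80 is conventionally adequate.
Power ≈ 0.72 → the study is underpowered (power < 0.80).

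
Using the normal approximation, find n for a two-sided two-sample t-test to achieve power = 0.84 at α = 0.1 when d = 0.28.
n = 178 per group

Sample size formula (two-sample t-test, normal approximation):
n = 2 · ((z_{α/2} + z_β) / d)²

z_{α/2} = 1.645 (for α = 0.1, two-sided)
z_β = 0.994 (for power = 0.84)
d = 0.28

n = 2 · ((1.645 + 0.994) / 0.28)²
n = 2 · (9.425)²
n ≈ 177.66
Round up to the next whole number: n = 178 per group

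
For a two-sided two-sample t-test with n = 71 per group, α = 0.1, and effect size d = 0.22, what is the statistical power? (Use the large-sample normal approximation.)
Power ≈ 0.37

Power calculation (two-sample t-test, normal approximation):
z_β = d · √(n/2) - z_{α/2}
z_β = 0.22 · √(71/2) - 1.645
z_β = 0.22 · 5.958 - 1.645
z_β = -0.334

Power = Φ(z_β) = Φ(-0.334) ≈ 0.369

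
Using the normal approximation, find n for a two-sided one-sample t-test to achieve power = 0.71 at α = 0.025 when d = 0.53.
n = 28

Sample size formula (one-sample t-test, normal approximation):
n = ((z_{α/2} + z_β) / d)²

z_{α/2} = 2.241 (for α = 0.025, two-sided)
z_β = 0.553 (for power = 0.71)
d = 0.53

n = ((2.241 + 0.553) / 0.53)²
n = (5.272)²
n ≈ 27.79
Round up to the next whole number: n = 28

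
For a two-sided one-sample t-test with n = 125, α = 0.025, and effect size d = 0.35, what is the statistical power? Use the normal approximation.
Power ≈ 0.95

Power calculation (one-sample t-test, normal approximation):
z_β = d · √n - z_{α/2}
z_β = 0.35 · √125 - 2.241
z_β = 0.35 · 11.180 - 2.241
z_β = 1.672

Power = Φ(z_β) = Φ(1.672) ≈ 0.953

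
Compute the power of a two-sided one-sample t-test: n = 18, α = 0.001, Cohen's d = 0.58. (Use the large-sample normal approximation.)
Power ≈ 0.20

Power calculation (one-sample t-test, normal approximation):
z_β = d · √n - z_{α/2}
z_β = 0.58 · √18 - 3.291
z_β = 0.58 · 4.243 - 3.291
z_β = -0.830

Power = Φ(z_β) = Φ(-0.830) ≈ 0.203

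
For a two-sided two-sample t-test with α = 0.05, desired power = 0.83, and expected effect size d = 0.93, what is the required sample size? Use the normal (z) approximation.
n = 20 per group

Sample size formula (two-sample t-test, normal approximation):
n = 2 · ((z_{α/2} + z_β) / d)²

z_{α/2} = 1.960 (for α = 0.05, two-sided)
z_β = 0.954 (for power = 0.83)
d = 0.93

n = 2 · ((1.960 + 0.954) / 0.93)²
n = 2 · (3.133)²
n ≈ 19.63
Round up to the next whole number: n = 20 per group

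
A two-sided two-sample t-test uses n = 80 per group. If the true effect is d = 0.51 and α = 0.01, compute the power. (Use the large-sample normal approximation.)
Power ≈ 0.74

Power calculation (two-sample t-test, normal approximation):
z_β = d · √(n/2) - z_{α/2}
z_β = 0.51 · √(80/2) - 2.576
z_β = 0.51 · 6.325 - 2.576
z_β = 0.650

Power = Φ(z_β) = Φ(0.650) ≈ 0.742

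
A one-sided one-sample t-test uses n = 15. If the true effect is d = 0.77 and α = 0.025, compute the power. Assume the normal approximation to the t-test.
Power ≈ 0.85

Power calculation (one-sample t-test, normal approximation):
z_β = d · √n - z_α
z_β = 0.77 · √15 - 1.960
z_β = 0.77 · 3.873 - 1.960
z_β = 1.022

Power = Φ(z_β) = Φ(1.022) ≈ 0.847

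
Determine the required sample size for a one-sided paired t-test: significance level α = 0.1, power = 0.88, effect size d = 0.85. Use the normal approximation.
n = 9 pairs

Sample size formula (paired t-test, normal approximation):
n = ((z_α + z_β) / d)²

z_α = 1.282 (for α = 0.1, one-sided)
z_β = 1.175 (for power = 0.88)
d = 0.85

n = ((1.282 + 1.175) / 0.85)²
n = (2.891)²
n ≈ 8.36
Round up to the next whole number: n = 9 pairs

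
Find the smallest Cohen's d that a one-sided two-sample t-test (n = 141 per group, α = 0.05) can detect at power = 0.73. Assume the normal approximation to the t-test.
d ≈ 0.27

Minimum detectable effect (two-sample t-test, normal approximation):
d = (z_α + z_β) / √(n/2)
d = (1.645 + 0.613) / √(141/2)
d = 2.258 / 8.396
d ≈ 0.27

By Cohen's convention (0.2 small / 0.5 medium / 0.8 large): small effect.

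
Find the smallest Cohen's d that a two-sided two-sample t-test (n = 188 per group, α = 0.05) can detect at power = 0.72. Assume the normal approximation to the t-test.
d ≈ 0.26

Minimum detectable effect (two-sample t-test, normal approximation):
d = (z_{α/2} + z_β) / √(n/2)
d = (1.960 + 0.583) / √(188/2)
d = 2.543 / 9.695
d ≈ 0.26

By Cohen's convention (0.2 small / 0.5 medium / 0.8 large): small effect.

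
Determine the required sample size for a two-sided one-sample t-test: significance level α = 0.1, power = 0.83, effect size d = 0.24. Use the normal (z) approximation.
n = 118

Sample size formula (one-sample t-test, normal approximation):
n = ((z_{α/2} + z_β) / d)²

z_{α/2} = 1.645 (for α = 0.1, two-sided)
z_β = 0.954 (for power = 0.83)
d = 0.24

n = ((1.645 + 0.954) / 0.24)²
n = (10.829)²
n ≈ 117.27
Round up to the next whole number: n = 118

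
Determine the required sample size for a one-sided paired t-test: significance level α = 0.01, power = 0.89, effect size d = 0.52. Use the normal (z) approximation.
n = 47 pairs

Sample size formula (paired t-test, normal approximation):
n = ((z_α + z_β) / d)²

z_α = 2.326 (for α = 0.01, one-sided)
z_β = 1.227 (for power = 0.89)
d = 0.52

n = ((2.326 + 1.227) / 0.52)²
n = (6.833)²
n ≈ 46.69
Round up to the next whole number: n = 47 pairs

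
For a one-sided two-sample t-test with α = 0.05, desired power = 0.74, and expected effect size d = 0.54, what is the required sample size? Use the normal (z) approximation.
n = 36 per group

Sample size formula (two-sample t-test, normal approximation):
n = 2 · ((z_α + z_β) / d)²

z_α = 1.645 (for α = 0.05, one-sided)
z_β = 0.643 (for power = 0.74)
d = 0.54

n = 2 · ((1.645 + 0.643) / 0.54)²
n = 2 · (4.237)²
n ≈ 35.90
Round up to the next whole number: n = 36 per group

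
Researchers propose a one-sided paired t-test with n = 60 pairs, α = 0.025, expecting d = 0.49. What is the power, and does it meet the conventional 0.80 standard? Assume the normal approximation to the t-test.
Power ≈ 0.97; the study is adequately powered (power ≥ 0.80)

Power calculation (paired t-test, normal approximation):
z_β = d · √n - z_α
z_β = 0.49 · √60 - 1.960
z_β = 0.49 · 7.746 - 1.960
z_β = 1.836

Power = Φ(z_β) = Φ(1.836) ≈ 0.967

Effect size d = 0.49 is small by Cohen's convention (0.2/0.5/0.8).

Threshold: power ≥ 0.80 is conventionally adequate.
Power ≈ 0.97 → the study is adequately powered (power ≥ 0.80).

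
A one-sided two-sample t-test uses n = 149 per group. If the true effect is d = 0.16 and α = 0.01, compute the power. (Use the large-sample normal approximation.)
Power ≈ 0.17

Power calculation (two-sample t-test, normal approximation):
z_β = d · √(n/2) - z_α
z_β = 0.16 · √(149/2) - 2.326
z_β = 0.16 · 8.631 - 2.326
z_β = -0.945

Power = Φ(z_β) = Φ(-0.945) ≈ 0.172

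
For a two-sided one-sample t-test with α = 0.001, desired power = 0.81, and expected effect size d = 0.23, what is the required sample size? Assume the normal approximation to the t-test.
n = 329

Sample size formula (one-sample t-test, normal approximation):
n = ((z_{α/2} + z_β) / d)²

z_{α/2} = 3.291 (for α = 0.001, two-sided)
z_β = 0.878 (for power = 0.81)
d = 0.23

n = ((3.291 + 0.878) / 0.23)²
n = (18.126)²
n ≈ 328.55
Round up to the next whole number: n = 329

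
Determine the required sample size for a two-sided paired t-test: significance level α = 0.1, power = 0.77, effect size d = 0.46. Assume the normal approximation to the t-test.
n = 27 pairs

Sample size formula (paired t-test, normal approximation):
n = ((z_{α/2} + z_β) / d)²

z_{α/2} = 1.645 (for α = 0.1, two-sided)
z_β = 0.739 (for power = 0.77)
d = 0.46

n = ((1.645 + 0.739) / 0.46)²
n = (5.183)²
n ≈ 26.86
Round up to the next whole number: n = 27 pairs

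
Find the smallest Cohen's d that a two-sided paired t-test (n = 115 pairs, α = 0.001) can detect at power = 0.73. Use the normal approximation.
d ≈ 0.36

Minimum detectable effect (paired t-test, normal approximation):
d = (z_{α/2} + z_β) / √n
d = (3.291 + 0.613) / √115
d = 3.903 / 10.724
d ≈ 0.36

By Cohen's convention (0.2 small / 0.5 medium / 0.8 large): small effect.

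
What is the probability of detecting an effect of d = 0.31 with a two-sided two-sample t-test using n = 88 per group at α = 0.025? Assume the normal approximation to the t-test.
Power ≈ 0.43

Power calculation (two-sample t-test, normal approximation):
z_β = d · √(n/2) - z_{α/2}
z_β = 0.31 · √(88/2) - 2.241
z_β = 0.31 · 6.633 - 2.241
z_β = -0.185

Power = Φ(z_β) = Φ(-0.185) ≈ 0.427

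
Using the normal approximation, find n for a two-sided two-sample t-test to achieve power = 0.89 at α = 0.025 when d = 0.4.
n = 151 per group

Sample size formula (two-sample t-test, normal approximation):
n = 2 · ((z_{α/2} + z_β) / d)²

z_{α/2} = 2.241 (for α = 0.025, two-sided)
z_β = 1.227 (for power = 0.89)
d = 0.4

n = 2 · ((2.241 + 1.227) / 0.4)²
n = 2 · (8.670)²
n ≈ 150.34
Round up to the next whole number: n = 151 per group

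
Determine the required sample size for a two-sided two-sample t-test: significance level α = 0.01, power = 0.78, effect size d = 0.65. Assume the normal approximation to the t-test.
n = 54 per group

Sample size formula (two-sample t-test, normal approximation):
n = 2 · ((z_{α/2} + z_β) / d)²

z_{α/2} = 2.576 (for α = 0.01, two-sided)
z_β = 0.772 (for power = 0.78)
d = 0.65

n = 2 · ((2.576 + 0.772) / 0.65)²
n = 2 · (5.151)²
n ≈ 53.07
Round up to the next whole number: n = 54 per group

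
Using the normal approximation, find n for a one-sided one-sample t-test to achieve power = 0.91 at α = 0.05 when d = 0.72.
n = 18

Sample size formula (one-sample t-test, normal approximation):
n = ((z_α + z_β) / d)²

z_α = 1.645 (for α = 0.05, one-sided)
z_β = 1.341 (for power = 0.91)
d = 0.72

n = ((1.645 + 1.341) / 0.72)²
n = (4.147)²
n ≈ 17.20
Round up to the next whole number: n = 18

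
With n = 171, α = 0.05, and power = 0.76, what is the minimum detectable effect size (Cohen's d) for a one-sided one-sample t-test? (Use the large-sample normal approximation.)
d ≈ 0.18

Minimum detectable effect (one-sample t-test, normal approximation):
d = (z_α + z_β) / √n
d = (1.645 + 0.706) / √171
d = 2.351 / 13.077
d ≈ 0.18

By Cohen's convention (0.2 small / 0.5 medium / 0.8 large): very small effect.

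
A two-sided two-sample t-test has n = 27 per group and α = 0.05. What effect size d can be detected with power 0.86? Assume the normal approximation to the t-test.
d ≈ 0.83

Minimum detectable effect (two-sample t-test, normal approximation):
d = (z_{α/2} + z_β) / √(n/2)
d = (1.960 + 1.080) / √(27/2)
d = 3.040 / 3.674
d ≈ 0.83

By Cohen's convention (0.2 small / 0.5 medium / 0.8 large): large effect.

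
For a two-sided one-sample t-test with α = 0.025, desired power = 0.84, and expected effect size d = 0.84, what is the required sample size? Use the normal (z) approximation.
n = 15

Sample size formula (one-sample t-test, normal approximation):
n = ((z_{α/2} + z_β) / d)²

z_{α/2} = 2.241 (for α = 0.025, two-sided)
z_β = 0.994 (for power = 0.84)
d = 0.84

n = ((2.241 + 0.994) / 0.84)²
n = (3.851)²
n ≈ 14.83
Round up to the next whole number: n = 15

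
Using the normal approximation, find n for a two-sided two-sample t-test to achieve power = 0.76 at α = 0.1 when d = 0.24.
n = 192 per group

Sample size formula (two-sample t-test, normal approximation):
n = 2 · ((z_{α/2} + z_β) / d)²

z_{α/2} = 1.645 (for α = 0.1, two-sided)
z_β = 0.706 (for power = 0.76)
d = 0.24

n = 2 · ((1.645 + 0.706) / 0.24)²
n = 2 · (9.796)²
n ≈ 191.92
Round up to the next whole number: n = 192 per group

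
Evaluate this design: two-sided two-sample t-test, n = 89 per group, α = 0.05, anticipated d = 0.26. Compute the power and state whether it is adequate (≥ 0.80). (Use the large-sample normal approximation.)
Power ≈ 0.41; the study is underpowered (power < 0.80)

Power calculation (two-sample t-test, normal approximation):
z_β = d · √(n/2) - z_{α/2}
z_β = 0.26 · √(89/2) - 1.960
z_β = 0.26 · 6.671 - 1.960
z_β = -0.226

Power = Φ(z_β) = Φ(-0.226) ≈ 0.411

Effect size d = 0.26 is small by Cohen's convention (0.2/0.5/0.8).

Threshold: power ≥ 0.80 is conventionally adequate.
Power ≈ 0.41 → the study is underpowered (power < 0.80).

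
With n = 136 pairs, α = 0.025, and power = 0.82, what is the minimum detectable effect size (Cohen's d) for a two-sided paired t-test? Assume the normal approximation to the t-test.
d ≈ 0.27

Minimum detectable effect (paired t-test, normal approximation):
d = (z_{α/2} + z_β) / √n
d = (2.241 + 0.915) / √136
d = 3.157 / 11.662
d ≈ 0.27

By Cohen's convention (0.2 small / 0.5 medium / 0.8 large): small effect.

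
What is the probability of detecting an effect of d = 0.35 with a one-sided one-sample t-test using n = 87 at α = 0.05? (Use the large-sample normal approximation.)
Power ≈ 0.95

Power calculation (one-sample t-test, normal approximation):
z_β = d · √n - z_α
z_β = 0.35 · √87 - 1.645
z_β = 0.35 · 9.327 - 1.645
z_β = 1.620

Power = Φ(z_β) = Φ(1.620) ≈ 0.947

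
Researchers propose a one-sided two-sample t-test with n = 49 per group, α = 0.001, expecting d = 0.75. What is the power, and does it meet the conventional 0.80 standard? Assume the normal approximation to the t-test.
Power ≈ 0.73; the study is underpowered (power < 0.80)

Power calculation (two-sample t-test, normal approximation):
z_β = d · √(n/2) - z_α
z_β = 0.75 · √(49/2) - 3.090
z_β = 0.75 · 4.950 - 3.090
z_β = 0.622

Power = Φ(z_β) = Φ(0.622) ≈ 0.733

Effect size d = 0.75 is medium by Cohen's convention (0.2/0.5/0.8).

Threshold: power ≥ 0.80 is conventionally adequate.
Power ≈ 0.73 → the study is underpowered (power < 0.80).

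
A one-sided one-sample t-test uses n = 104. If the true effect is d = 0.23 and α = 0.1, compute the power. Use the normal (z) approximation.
Power ≈ 0.86

Power calculation (one-sample t-test, normal approximation):
z_β = d · √n - z_α
z_β = 0.23 · √104 - 1.282
z_β = 0.23 · 10.198 - 1.282
z_β = 1.064

Power = Φ(z_β) = Φ(1.064) ≈ 0.856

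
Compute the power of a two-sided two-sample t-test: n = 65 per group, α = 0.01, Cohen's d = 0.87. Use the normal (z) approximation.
Power ≈ 0.99

Power calculation (two-sample t-test, normal approximation):
z_β = d · √(n/2) - z_{α/2}
z_β = 0.87 · √(65/2) - 2.576
z_β = 0.87 · 5.701 - 2.576
z_β = 2.384

Power = Φ(z_β) = Φ(2.384) ≈ 0.991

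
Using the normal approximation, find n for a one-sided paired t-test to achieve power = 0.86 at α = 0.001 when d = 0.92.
n = 21 pairs

Sample size formula (paired t-test, normal approximation):
n = ((z_α + z_β) / d)²

z_α = 3.090 (for α = 0.001, one-sided)
z_β = 1.080 (for power = 0.86)
d = 0.92

n = ((3.090 + 1.080) / 0.92)²
n = (4.533)²
n ≈ 20.55
Round up to the next whole number: n = 21 pairs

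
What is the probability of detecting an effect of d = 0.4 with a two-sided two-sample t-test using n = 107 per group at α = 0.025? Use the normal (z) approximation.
Power ≈ 0.75

Power calculation (two-sample t-test, normal approximation):
z_β = d · √(n/2) - z_{α/2}
z_β = 0.4 · √(107/2) - 2.241
z_β = 0.4 · 7.314 - 2.241
z_β = 0.684

Power = Φ(z_β) = Φ(0.684) ≈ 0.753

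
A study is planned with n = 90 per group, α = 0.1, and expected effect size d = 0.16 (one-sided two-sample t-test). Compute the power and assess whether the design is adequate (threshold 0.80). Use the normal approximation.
Power ≈ 0.42; the study is underpowered (power < 0.80)

Power calculation (two-sample t-test, normal approximation):
z_β = d · √(n/2) - z_α
z_β = 0.16 · √(90/2) - 1.282
z_β = 0.16 · 6.708 - 1.282
z_β = -0.208

Power = Φ(z_β) = Φ(-0.208) ≈ 0.418

Effect size d = 0.16 is very small by Cohen's convention (0.2/0.5/0.8).

Threshold: power ≥ 0.80 is conventionally adequate.
Power ≈ 0.42 → the study is underpowered (power < 0.80).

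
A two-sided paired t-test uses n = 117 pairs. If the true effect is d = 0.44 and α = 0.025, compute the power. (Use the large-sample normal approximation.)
Power ≈ 0.99

Power calculation (paired t-test, normal approximation):
z_β = d · √n - z_{α/2}
z_β = 0.44 · √117 - 2.241
z_β = 0.44 · 10.817 - 2.241
z_β = 2.518

Power = Φ(z_β) = Φ(2.518) ≈ 0.994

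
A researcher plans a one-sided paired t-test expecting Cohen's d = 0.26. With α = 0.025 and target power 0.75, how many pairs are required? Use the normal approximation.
n = 103 pairs

Sample size formula (paired t-test, normal approximation):
n = ((z_α + z_β) / d)²

z_α = 1.960 (for α = 0.025, one-sided)
z_β = 0.674 (for power = 0.75)
d = 0.26

n = ((1.960 + 0.674) / 0.26)²
n = (10.131)²
n ≈ 102.64
Round up to the next whole number: n = 103 pairs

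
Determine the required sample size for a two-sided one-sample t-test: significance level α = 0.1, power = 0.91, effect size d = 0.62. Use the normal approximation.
n = 24

Sample size formula (one-sample t-test, normal approximation):
n = ((z_{α/2} + z_β) / d)²

z_{α/2} = 1.645 (for α = 0.1, two-sided)
z_β = 1.341 (for power = 0.91)
d = 0.62

n = ((1.645 + 1.341) / 0.62)²
n = (4.816)²
n ≈ 23.19
Round up to the next whole number: n = 24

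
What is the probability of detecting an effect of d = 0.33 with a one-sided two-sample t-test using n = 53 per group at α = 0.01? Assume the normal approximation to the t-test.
Power ≈ 0.27

Power calculation (two-sample t-test, normal approximation):
z_β = d · √(n/2) - z_α
z_β = 0.33 · √(53/2) - 2.326
z_β = 0.33 · 5.148 - 2.326
z_β = -0.628

Power = Φ(z_β) = Φ(-0.628) ≈ 0.265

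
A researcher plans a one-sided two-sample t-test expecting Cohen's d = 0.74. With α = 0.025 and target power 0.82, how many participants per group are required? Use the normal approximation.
n = 31 per group

Sample size formula (two-sample t-test, normal approximation):
n = 2 · ((z_α + z_β) / d)²

z_α = 1.960 (for α = 0.025, one-sided)
z_β = 0.915 (for power = 0.82)
d = 0.74

n = 2 · ((1.960 + 0.915) / 0.74)²
n = 2 · (3.885)²
n ≈ 30.19
Round up to the next whole number: n = 31 per group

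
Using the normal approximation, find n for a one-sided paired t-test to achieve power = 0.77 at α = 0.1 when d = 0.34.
n = 36 pairs

Sample size formula (paired t-test, normal approximation):
n = ((z_α + z_β) / d)²

z_α = 1.282 (for α = 0.1, one-sided)
z_β = 0.739 (for power = 0.77)
d = 0.34

n = ((1.282 + 0.739) / 0.34)²
n = (5.944)²
n ≈ 35.33
Round up to the next whole number: n = 36 pairs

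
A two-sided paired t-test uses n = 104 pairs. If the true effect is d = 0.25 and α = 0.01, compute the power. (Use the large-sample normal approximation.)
Power ≈ 0.49

Power calculation (paired t-test, normal approximation):
z_β = d · √n - z_{α/2}
z_β = 0.25 · √104 - 2.576
z_β = 0.25 · 10.198 - 2.576
z_β = -0.026

Power = Φ(z_β) = Φ(-0.026) ≈ 0.490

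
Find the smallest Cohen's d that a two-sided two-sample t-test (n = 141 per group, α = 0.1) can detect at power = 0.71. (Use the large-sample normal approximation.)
d ≈ 0.26

Minimum detectable effect (two-sample t-test, normal approximation):
d = (z_{α/2} + z_β) / √(n/2)
d = (1.645 + 0.553) / √(141/2)
d = 2.198 / 8.396
d ≈ 0.26

By Cohen's convention (0.2 small / 0.5 medium / 0.8 large): small effect.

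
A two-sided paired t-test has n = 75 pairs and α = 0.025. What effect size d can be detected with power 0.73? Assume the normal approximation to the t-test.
d ≈ 0.33

Minimum detectable effect (paired t-test, normal approximation):
d = (z_{α/2} + z_β) / √n
d = (2.241 + 0.613) / √75
d = 2.854 / 8.660
d ≈ 0.33

By Cohen's convention (0.2 small / 0.5 medium / 0.8 large): small effect.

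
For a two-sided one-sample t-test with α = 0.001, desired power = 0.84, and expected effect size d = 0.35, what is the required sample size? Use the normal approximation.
n = 150

Sample size formula (one-sample t-test, normal approximation):
n = ((z_{α/2} + z_β) / d)²

z_{α/2} = 3.291 (for α = 0.001, two-sided)
z_β = 0.994 (for power = 0.84)
d = 0.35

n = ((3.291 + 0.994) / 0.35)²
n = (12.243)²
n ≈ 149.89
Round up to the next whole number: n = 150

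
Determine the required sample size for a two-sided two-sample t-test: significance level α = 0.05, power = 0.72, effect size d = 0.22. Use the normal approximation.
n = 268 per group

Sample size formula (two-sample t-test, normal approximation):
n = 2 · ((z_{α/2} + z_β) / d)²

z_{α/2} = 1.960 (for α = 0.05, two-sided)
z_β = 0.583 (for power = 0.72)
d = 0.22

n = 2 · ((1.960 + 0.583) / 0.22)²
n = 2 · (11.559)²
n ≈ 267.22
Round up to the next whole number: n = 268 per group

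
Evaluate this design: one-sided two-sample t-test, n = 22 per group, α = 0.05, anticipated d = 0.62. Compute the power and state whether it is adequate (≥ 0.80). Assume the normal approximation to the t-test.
Power ≈ 0.66; the study is underpowered (power < 0.80)

Power calculation (two-sample t-test, normal approximation):
z_β = d · √(n/2) - z_α
z_β = 0.62 · √(22/2) - 1.645
z_β = 0.62 · 3.317 - 1.645
z_β = 0.411

Power = Φ(z_β) = Φ(0.411) ≈ 0.660

Effect size d = 0.62 is medium by Cohen's convention (0.2/0.5/0.8).

Threshold: power ≥ 0.80 is conventionally adequate.
Power ≈ 0.66 → the study is underpowered (power < 0.80).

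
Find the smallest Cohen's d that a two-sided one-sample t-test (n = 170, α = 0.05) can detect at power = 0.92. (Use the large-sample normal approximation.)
d ≈ 0.26

Minimum detectable effect (one-sample t-test, normal approximation):
d = (z_{α/2} + z_β) / √n
d = (1.960 + 1.405) / √170
d = 3.365 / 13.038
d ≈ 0.26

By Cohen's convention (0.2 small / 0.5 medium / 0.8 large): small effect.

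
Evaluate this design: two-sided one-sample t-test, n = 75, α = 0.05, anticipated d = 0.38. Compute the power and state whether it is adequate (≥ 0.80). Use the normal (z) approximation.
Power ≈ 0.91; the study is adequately powered (power ≥ 0.80)

Power calculation (one-sample t-test, normal approximation):
z_β = d · √n - z_{α/2}
z_β = 0.38 · √75 - 1.960
z_β = 0.38 · 8.660 - 1.960
z_β = 1.331

Power = Φ(z_β) = Φ(1.331) ≈ 0.908

Effect size d = 0.38 is small by Cohen's convention (0.2/0.5/0.8).

Threshold: power ≥ 0.80 is conventionally adequate.
Power ≈ 0.91 → the study is adequately powered (power ≥ 0.80).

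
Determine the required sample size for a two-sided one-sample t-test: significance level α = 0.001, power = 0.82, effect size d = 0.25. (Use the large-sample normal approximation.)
n = 284

Sample size formula (one-sample t-test, normal approximation):
n = ((z_{α/2} + z_β) / d)²

z_{α/2} = 3.291 (for α = 0.001, two-sided)
z_β = 0.915 (for power = 0.82)
d = 0.25

n = ((3.291 + 0.915) / 0.25)²
n = (16.824)²
n ≈ 283.05
Round up to the next whole number: n = 284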